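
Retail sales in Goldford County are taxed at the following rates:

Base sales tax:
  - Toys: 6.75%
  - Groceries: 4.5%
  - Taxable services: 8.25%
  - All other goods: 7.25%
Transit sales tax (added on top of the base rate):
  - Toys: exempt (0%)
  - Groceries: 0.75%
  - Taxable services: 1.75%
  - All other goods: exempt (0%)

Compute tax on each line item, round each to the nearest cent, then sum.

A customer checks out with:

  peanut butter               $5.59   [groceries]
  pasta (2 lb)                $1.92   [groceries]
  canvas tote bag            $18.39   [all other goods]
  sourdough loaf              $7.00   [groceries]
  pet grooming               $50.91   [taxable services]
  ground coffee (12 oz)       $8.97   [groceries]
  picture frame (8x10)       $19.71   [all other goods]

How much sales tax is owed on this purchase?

$9.08

Peanut butter $5.59: groceries → 4.5% + 0.75% transit = 5.25% → $0.29
Pasta (2 lb) $1.92: groceries → 4.5% + 0.75% transit = 5.25% → $0.10
Canvas tote bag $18.39: all other goods → 7.25% + 0% transit = 7.25% → $1.33
Sourdough loaf $7.00: groceries → 4.5% + 0.75% transit = 5.25% → $0.37
Pet grooming $50.91: taxable services → 8.25% + 1.75% transit = 10% → $5.09
Ground coffee (12 oz) $8.97: groceries → 4.5% + 0.75% transit = 5.25% → $0.47
Picture frame (8x10) $19.71: all other goods → 7.25% + 0% transit = 7.25% → $1.43
Total tax = $0.29 + $0.10 + $1.33 + $0.37 + $5.09 + $0.47 + $1.43 = $9.08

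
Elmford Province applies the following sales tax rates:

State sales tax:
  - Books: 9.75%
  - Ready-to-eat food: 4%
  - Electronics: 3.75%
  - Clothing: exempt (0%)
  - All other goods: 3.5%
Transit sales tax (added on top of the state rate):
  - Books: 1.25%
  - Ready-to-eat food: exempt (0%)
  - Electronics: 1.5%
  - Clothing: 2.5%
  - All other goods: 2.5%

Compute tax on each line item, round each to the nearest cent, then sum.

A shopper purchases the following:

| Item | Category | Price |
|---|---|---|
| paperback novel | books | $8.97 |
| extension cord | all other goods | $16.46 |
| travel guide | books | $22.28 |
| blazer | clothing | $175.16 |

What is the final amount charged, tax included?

$231.68

Paperback novel $8.97: books → 9.75% + 1.25% transit = 11% → $0.99
Extension cord $16.46: all other goods → 3.5% + 2.5% transit = 6% → $0.99
Travel guide $22.28: books → 9.75% + 1.25% transit = 11% → $2.45
Blazer $175.16: clothing → 0% + 2.5% transit = 2.5% → $4.38
Subtotal = $222.87; tax = $8.81; total due = $231.68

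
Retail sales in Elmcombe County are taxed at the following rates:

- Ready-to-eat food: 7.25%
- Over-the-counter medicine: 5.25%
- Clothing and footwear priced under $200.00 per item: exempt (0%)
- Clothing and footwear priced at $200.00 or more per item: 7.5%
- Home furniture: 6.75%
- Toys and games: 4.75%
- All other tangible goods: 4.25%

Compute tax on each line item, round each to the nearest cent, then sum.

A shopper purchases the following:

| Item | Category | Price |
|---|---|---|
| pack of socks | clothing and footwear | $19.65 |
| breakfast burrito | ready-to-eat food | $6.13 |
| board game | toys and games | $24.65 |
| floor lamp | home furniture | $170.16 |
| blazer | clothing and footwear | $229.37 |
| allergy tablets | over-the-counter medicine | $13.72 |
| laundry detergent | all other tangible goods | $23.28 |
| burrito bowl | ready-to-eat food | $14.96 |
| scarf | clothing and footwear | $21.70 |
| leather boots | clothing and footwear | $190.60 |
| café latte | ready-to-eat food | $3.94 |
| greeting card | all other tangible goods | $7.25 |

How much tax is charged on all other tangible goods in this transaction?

$1.30

Laundry detergent $23.28: all other tangible goods → 4.25% → $0.99
Greeting card $7.25: all other tangible goods → 4.25% → $0.31
Tax on all other tangible goods = $0.99 + $0.31 = $1.30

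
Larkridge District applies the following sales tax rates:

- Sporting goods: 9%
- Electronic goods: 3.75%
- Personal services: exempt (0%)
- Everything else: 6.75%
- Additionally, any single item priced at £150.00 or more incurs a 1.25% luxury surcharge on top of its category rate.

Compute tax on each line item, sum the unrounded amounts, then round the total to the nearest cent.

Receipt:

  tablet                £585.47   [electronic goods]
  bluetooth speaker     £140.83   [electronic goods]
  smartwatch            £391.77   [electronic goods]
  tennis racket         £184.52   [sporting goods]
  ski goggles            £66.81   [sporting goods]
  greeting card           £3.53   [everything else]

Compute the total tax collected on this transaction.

£79.31

Tablet £585.47: electronic goods → 3.75% + 1.25% surcharge = 5% → £29.2735
Bluetooth speaker £140.83: electronic goods → 3.75% → £5.281125
Smartwatch £391.77: electronic goods → 3.75% + 1.25% surcharge = 5% → £19.5885
Tennis racket £184.52: sporting goods → 9% + 1.25% surcharge = 10.25% → £18.9133
Ski goggles £66.81: sporting goods → 9% → £6.0129
Greeting card £3.53: everything else → 6.75% → £0.238275
Unrounded tax sum = £79.3076 → £79.31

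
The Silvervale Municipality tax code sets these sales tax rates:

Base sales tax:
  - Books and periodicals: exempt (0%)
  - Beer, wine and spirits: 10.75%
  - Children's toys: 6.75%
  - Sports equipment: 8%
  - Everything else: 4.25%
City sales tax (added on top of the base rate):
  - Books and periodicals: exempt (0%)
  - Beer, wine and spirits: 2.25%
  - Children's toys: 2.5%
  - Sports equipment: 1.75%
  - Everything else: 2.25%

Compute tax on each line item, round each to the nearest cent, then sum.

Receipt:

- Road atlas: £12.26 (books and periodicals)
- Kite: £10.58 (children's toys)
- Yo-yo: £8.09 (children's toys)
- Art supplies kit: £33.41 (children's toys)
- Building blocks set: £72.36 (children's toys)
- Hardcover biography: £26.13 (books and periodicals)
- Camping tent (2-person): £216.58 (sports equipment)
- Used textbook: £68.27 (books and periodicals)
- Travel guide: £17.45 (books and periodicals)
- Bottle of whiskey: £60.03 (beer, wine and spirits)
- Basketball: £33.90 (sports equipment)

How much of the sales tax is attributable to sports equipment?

£24.43

Camping tent (2-person) £216.58: sports equipment → 8% + 1.75% city = 9.75% → £21.12
Basketball £33.90: sports equipment → 8% + 1.75% city = 9.75% → £3.31
Tax on sports equipment = £21.12 + £3.31 = £24.43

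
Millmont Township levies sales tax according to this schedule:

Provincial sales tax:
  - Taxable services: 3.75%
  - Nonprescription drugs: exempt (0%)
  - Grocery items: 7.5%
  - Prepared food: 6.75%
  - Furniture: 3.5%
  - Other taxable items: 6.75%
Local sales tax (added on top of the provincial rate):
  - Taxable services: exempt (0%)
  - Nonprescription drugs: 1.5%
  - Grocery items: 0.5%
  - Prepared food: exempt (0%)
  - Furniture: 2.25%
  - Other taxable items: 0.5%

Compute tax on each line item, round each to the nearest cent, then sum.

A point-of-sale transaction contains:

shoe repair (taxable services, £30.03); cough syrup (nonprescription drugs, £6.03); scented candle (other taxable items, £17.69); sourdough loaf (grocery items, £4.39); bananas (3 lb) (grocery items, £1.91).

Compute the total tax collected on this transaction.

£3.00

Shoe repair £30.03: taxable services → 3.75% + 0% local = 3.75% → £1.13
Cough syrup £6.03: nonprescription drugs → 0% + 1.5% local = 1.5% → £0.09
Scented candle £17.69: other taxable items → 6.75% + 0.5% local = 7.25% → £1.28
Sourdough loaf £4.39: grocery items → 7.5% + 0.5% local = 8% → £0.35
Bananas (3 lb) £1.91: grocery items → 7.5% + 0.5% local = 8% → £0.15
Total tax = £1.13 + £0.09 + £1.28 + £0.35 + £0.15 = £3.00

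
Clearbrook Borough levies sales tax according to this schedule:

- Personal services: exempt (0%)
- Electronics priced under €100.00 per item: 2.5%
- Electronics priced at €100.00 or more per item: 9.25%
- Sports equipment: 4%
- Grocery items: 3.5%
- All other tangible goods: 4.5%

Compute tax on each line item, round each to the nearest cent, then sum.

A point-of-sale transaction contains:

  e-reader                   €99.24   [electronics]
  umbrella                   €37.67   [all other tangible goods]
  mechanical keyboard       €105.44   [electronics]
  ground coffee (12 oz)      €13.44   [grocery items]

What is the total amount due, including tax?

€270.19

E-reader €99.24: electronics, under €100.00 → 2.5% → €2.48
Umbrella €37.67: all other tangible goods → 4.5% → €1.70
Mechanical keyboard €105.44: electronics, €100.00 or more → 9.25% → €9.75
Ground coffee (12 oz) €13.44: grocery items → 3.5% → €0.47
Subtotal = €255.79; tax = €14.40; total due = €270.19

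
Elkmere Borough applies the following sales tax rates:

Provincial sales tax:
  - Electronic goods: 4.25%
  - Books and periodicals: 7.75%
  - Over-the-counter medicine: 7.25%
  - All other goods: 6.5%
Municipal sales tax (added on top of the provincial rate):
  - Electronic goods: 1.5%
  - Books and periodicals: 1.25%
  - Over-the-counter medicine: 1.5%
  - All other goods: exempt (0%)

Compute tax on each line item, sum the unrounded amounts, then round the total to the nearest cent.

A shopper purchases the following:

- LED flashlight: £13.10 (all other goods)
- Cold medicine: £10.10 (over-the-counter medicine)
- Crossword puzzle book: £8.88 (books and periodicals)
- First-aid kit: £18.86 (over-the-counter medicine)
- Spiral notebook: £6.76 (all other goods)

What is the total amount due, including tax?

£62.32

LED flashlight £13.10: all other goods → 6.5% + 0% municipal = 6.5% → £0.8515
Cold medicine £10.10: over-the-counter medicine → 7.25% + 1.5% municipal = 8.75% → £0.88375
Crossword puzzle book £8.88: books and periodicals → 7.75% + 1.25% municipal = 9% → £0.7992
First-aid kit £18.86: over-the-counter medicine → 7.25% + 1.5% municipal = 8.75% → £1.65025
Spiral notebook £6.76: all other goods → 6.5% + 0% municipal = 6.5% → £0.4394
Subtotal = £57.70; unrounded tax = £4.6241 → £4.62; total due = £62.32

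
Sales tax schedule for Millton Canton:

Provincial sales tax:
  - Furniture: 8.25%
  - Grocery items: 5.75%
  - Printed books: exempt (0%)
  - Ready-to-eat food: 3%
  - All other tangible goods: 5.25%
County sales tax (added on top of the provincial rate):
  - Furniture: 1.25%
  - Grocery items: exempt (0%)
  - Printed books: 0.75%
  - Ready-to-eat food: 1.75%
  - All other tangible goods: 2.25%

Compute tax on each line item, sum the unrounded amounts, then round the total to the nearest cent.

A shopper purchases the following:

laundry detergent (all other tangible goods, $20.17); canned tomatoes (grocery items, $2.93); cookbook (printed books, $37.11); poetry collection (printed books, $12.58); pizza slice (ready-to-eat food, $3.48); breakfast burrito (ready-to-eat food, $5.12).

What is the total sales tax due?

Laundry detergent $20.17: all other tangible goods → 5.25% + 2.25% county = 7.5% → $1.51275
Canned tomatoes $2.93: grocery items → 5.75% + 0% county = 5.75% → $0.168475
Cookbook $37.11: printed books → 0% + 0.75% county = 0.75% → $0.278325
Poetry collection $12.58: printed books → 0% + 0.75% county = 0.75% → $0.09435
Pizza slice $3.48: ready-to-eat food → 3% + 1.75% county = 4.75% → $0.1653
Breakfast burrito $5.12: ready-to-eat food → 3% + 1.75% county = 4.75% → $0.2432
Unrounded tax sum = $2.4624 → $2.46

$2.46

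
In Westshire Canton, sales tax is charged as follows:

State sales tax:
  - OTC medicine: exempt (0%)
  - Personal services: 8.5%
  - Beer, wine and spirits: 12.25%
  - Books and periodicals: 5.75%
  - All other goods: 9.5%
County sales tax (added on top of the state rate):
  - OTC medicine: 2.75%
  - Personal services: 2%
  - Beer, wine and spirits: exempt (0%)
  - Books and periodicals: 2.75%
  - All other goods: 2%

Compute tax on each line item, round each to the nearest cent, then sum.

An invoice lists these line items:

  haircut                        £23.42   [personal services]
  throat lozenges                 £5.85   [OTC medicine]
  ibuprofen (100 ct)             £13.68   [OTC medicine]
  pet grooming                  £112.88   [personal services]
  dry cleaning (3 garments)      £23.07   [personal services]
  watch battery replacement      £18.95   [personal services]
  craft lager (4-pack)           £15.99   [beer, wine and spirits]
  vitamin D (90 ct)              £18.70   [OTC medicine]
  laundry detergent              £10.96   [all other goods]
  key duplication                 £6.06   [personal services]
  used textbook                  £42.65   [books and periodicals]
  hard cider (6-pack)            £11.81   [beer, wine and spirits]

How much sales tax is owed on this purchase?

Haircut £23.42: personal services → 8.5% + 2% county = 10.5% → £2.46
Throat lozenges £5.85: OTC medicine → 0% + 2.75% county = 2.75% → £0.16
Ibuprofen (100 ct) £13.68: OTC medicine → 0% + 2.75% county = 2.75% → £0.38
Pet grooming £112.88: personal services → 8.5% + 2% county = 10.5% → £11.85
Dry cleaning (3 garments) £23.07: personal services → 8.5% + 2% county = 10.5% → £2.42
Watch battery replacement £18.95: personal services → 8.5% + 2% county = 10.5% → £1.99
Craft lager (4-pack) £15.99: beer, wine and spirits → 12.25% + 0% county = 12.25% → £1.96
Vitamin D (90 ct) £18.70: OTC medicine → 0% + 2.75% county = 2.75% → £0.51
Laundry detergent £10.96: all other goods → 9.5% + 2% county = 11.5% → £1.26
Key duplication £6.06: personal services → 8.5% + 2% county = 10.5% → £0.64
Used textbook £42.65: books and periodicals → 5.75% + 2.75% county = 8.5% → £3.63
Hard cider (6-pack) £11.81: beer, wine and spirits → 12.25% + 0% county = 12.25% → £1.45
Total tax = £2.46 + £0.16 + £0.38 + £11.85 + £2.42 + £1.99 + £1.96 + £0.51 + £1.26 + £0.64 + £3.63 + £1.45 = £28.71

£28.71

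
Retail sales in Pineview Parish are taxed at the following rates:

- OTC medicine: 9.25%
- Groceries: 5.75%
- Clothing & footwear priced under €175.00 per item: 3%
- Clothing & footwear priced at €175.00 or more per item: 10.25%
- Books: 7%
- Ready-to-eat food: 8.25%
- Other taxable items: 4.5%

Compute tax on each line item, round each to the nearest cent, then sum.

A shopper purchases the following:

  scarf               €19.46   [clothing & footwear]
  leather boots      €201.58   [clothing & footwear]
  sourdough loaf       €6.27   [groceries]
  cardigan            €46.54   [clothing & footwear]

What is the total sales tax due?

Scarf €19.46: clothing & footwear, under €175.00 → 3% → €0.58
Leather boots €201.58: clothing & footwear, €175.00 or more → 10.25% → €20.66
Sourdough loaf €6.27: groceries → 5.75% → €0.36
Cardigan €46.54: clothing & footwear, under €175.00 → 3% → €1.40
Total tax = €0.58 + €20.66 + €0.36 + €1.40 = €23.00

€23.00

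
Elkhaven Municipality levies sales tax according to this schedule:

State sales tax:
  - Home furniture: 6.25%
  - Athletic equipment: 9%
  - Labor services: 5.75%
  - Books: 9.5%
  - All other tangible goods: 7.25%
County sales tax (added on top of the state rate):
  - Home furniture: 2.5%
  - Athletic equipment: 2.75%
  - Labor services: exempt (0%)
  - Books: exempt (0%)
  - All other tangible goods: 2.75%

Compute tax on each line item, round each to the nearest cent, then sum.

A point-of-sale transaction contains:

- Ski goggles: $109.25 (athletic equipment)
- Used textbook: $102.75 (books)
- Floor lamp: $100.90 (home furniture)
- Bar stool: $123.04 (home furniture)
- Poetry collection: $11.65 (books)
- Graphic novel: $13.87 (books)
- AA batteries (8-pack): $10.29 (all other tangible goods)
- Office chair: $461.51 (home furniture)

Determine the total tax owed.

$86.04

Ski goggles $109.25: athletic equipment → 9% + 2.75% county = 11.75% → $12.84
Used textbook $102.75: books → 9.5% + 0% county = 9.5% → $9.76
Floor lamp $100.90: home furniture → 6.25% + 2.5% county = 8.75% → $8.83
Bar stool $123.04: home furniture → 6.25% + 2.5% county = 8.75% → $10.77
Poetry collection $11.65: books → 9.5% + 0% county = 9.5% → $1.11
Graphic novel $13.87: books → 9.5% + 0% county = 9.5% → $1.32
AA batteries (8-pack) $10.29: all other tangible goods → 7.25% + 2.75% county = 10% → $1.03
Office chair $461.51: home furniture → 6.25% + 2.5% county = 8.75% → $40.38
Total tax = $12.84 + $9.76 + $8.83 + $10.77 + $1.11 + $1.32 + $1.03 + $40.38 = $86.04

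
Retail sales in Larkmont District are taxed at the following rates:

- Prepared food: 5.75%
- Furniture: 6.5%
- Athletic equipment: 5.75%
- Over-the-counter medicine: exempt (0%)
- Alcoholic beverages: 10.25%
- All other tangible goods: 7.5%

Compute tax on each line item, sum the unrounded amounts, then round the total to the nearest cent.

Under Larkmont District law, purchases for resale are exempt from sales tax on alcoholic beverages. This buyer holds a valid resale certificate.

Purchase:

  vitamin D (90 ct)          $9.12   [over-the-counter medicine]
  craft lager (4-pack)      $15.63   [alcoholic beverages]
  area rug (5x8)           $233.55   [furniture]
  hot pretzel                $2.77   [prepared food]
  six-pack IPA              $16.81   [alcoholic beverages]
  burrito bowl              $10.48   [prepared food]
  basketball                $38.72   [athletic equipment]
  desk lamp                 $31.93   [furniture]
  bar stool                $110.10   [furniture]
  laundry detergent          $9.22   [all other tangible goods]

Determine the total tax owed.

Vitamin D (90 ct) $9.12: over-the-counter medicine → 0% → $0.00
Craft lager (4-pack) $15.63: alcoholic beverages, buyer-exempt → 0% → $0.00
Area rug (5x8) $233.55: furniture → 6.5% → $15.18075
Hot pretzel $2.77: prepared food → 5.75% → $0.159275
Six-pack IPA $16.81: alcoholic beverages, buyer-exempt → 0% → $0.00
Burrito bowl $10.48: prepared food → 5.75% → $0.6026
Basketball $38.72: athletic equipment → 5.75% → $2.2264
Desk lamp $31.93: furniture → 6.5% → $2.07545
Bar stool $110.10: furniture → 6.5% → $7.1565
Laundry detergent $9.22: all other tangible goods → 7.5% → $0.6915
Unrounded tax sum = $28.092475 → $28.09

$28.09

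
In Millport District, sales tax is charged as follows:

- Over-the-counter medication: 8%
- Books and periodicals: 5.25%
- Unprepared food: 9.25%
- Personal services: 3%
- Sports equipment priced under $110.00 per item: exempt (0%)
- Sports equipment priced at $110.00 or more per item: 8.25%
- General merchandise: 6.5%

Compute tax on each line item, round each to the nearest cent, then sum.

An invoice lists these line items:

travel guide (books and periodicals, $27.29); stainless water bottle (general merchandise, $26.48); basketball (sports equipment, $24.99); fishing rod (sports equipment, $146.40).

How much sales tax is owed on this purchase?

$15.23

Travel guide $27.29: books and periodicals → 5.25% → $1.43
Stainless water bottle $26.48: general merchandise → 6.5% → $1.72
Basketball $24.99: sports equipment, under $110.00 → 0% → $0.00
Fishing rod $146.40: sports equipment, $110.00 or more → 8.25% → $12.08
Total tax = $1.43 + $1.72 + $12.08 = $15.23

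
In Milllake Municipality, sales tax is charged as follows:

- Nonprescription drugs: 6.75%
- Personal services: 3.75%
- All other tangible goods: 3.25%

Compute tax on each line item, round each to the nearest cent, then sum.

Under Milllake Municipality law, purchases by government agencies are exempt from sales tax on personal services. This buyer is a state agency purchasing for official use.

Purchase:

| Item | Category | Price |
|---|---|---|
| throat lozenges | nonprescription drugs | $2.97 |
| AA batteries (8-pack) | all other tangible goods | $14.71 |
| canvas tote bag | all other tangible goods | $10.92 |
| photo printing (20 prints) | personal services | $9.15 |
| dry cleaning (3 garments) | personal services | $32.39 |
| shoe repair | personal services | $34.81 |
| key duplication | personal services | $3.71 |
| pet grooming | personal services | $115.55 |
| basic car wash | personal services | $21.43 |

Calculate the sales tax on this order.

$1.03

Throat lozenges $2.97: nonprescription drugs → 6.75% → $0.20
AA batteries (8-pack) $14.71: all other tangible goods → 3.25% → $0.48
Canvas tote bag $10.92: all other tangible goods → 3.25% → $0.35
Photo printing (20 prints) $9.15: personal services, buyer-exempt → 0% → $0.00
Dry cleaning (3 garments) $32.39: personal services, buyer-exempt → 0% → $0.00
Shoe repair $34.81: personal services, buyer-exempt → 0% → $0.00
Key duplication $3.71: personal services, buyer-exempt → 0% → $0.00
Pet grooming $115.55: personal services, buyer-exempt → 0% → $0.00
Basic car wash $21.43: personal services, buyer-exempt → 0% → $0.00
Total tax = $0.20 + $0.48 + $0.35 = $1.03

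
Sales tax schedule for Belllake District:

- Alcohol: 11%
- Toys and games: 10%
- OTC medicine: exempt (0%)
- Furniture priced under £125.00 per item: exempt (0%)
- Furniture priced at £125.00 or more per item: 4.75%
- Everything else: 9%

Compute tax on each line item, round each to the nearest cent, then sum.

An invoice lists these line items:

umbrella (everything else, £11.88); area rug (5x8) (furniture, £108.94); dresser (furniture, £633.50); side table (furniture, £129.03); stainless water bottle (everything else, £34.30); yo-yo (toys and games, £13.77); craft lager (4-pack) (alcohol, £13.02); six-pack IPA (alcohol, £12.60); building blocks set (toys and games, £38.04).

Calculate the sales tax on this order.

Umbrella £11.88: everything else → 9% → £1.07
Area rug (5x8) £108.94: furniture, under £125.00 → 0% → £0.00
Dresser £633.50: furniture, £125.00 or more → 4.75% → £30.09
Side table £129.03: furniture, £125.00 or more → 4.75% → £6.13
Stainless water bottle £34.30: everything else → 9% → £3.09
Yo-yo £13.77: toys and games → 10% → £1.38
Craft lager (4-pack) £13.02: alcohol → 11% → £1.43
Six-pack IPA £12.60: alcohol → 11% → £1.39
Building blocks set £38.04: toys and games → 10% → £3.80
Total tax = £1.07 + £30.09 + £6.13 + £3.09 + £1.38 + £1.43 + £1.39 + £3.80 = £48.38

£48.38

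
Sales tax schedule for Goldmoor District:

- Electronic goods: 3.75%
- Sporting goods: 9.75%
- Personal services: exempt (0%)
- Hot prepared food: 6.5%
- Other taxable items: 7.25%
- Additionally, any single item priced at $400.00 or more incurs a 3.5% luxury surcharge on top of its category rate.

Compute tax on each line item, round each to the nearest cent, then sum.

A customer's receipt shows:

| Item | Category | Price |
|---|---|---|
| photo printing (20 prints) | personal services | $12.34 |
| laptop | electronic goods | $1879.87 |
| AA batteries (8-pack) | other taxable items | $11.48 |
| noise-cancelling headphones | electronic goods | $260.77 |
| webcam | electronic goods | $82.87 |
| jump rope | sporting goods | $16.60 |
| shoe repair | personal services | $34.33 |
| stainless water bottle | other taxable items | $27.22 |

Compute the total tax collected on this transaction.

Photo printing (20 prints) $12.34: personal services → 0% → $0.00
Laptop $1879.87: electronic goods → 3.75% + 3.5% surcharge = 7.25% → $136.29
AA batteries (8-pack) $11.48: other taxable items → 7.25% → $0.83
Noise-cancelling headphones $260.77: electronic goods → 3.75% → $9.78
Webcam $82.87: electronic goods → 3.75% → $3.11
Jump rope $16.60: sporting goods → 9.75% → $1.62
Shoe repair $34.33: personal services → 0% → $0.00
Stainless water bottle $27.22: other taxable items → 7.25% → $1.97
Total tax = $136.29 + $0.83 + $9.78 + $3.11 + $1.62 + $1.97 = $153.60

$153.60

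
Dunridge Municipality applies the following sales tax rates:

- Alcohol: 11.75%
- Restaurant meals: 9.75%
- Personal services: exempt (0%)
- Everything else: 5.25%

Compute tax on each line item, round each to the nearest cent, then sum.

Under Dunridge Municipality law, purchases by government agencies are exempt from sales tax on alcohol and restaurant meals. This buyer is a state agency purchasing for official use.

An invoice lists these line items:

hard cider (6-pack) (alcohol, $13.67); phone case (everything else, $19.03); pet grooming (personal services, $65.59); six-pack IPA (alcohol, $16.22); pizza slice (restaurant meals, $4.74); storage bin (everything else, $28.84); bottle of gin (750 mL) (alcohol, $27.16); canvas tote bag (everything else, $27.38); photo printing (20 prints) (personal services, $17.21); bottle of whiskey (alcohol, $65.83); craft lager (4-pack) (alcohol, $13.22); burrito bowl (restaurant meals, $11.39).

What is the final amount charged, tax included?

Hard cider (6-pack) $13.67: alcohol, buyer-exempt → 0% → $0.00
Phone case $19.03: everything else → 5.25% → $1.00
Pet grooming $65.59: personal services → 0% → $0.00
Six-pack IPA $16.22: alcohol, buyer-exempt → 0% → $0.00
Pizza slice $4.74: restaurant meals, buyer-exempt → 0% → $0.00
Storage bin $28.84: everything else → 5.25% → $1.51
Bottle of gin (750 mL) $27.16: alcohol, buyer-exempt → 0% → $0.00
Canvas tote bag $27.38: everything else → 5.25% → $1.44
Photo printing (20 prints) $17.21: personal services → 0% → $0.00
Bottle of whiskey $65.83: alcohol, buyer-exempt → 0% → $0.00
Craft lager (4-pack) $13.22: alcohol, buyer-exempt → 0% → $0.00
Burrito bowl $11.39: restaurant meals, buyer-exempt → 0% → $0.00
Subtotal = $310.28; tax = $3.95; total due = $314.23

$314.23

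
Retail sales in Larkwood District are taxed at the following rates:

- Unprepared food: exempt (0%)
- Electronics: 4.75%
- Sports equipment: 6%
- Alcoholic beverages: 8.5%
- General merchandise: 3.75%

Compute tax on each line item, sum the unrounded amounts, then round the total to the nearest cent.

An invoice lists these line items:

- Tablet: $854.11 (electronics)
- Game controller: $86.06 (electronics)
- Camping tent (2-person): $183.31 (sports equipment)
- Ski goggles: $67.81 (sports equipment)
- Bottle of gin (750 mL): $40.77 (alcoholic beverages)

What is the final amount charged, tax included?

Tablet $854.11: electronics → 4.75% → $40.570225
Game controller $86.06: electronics → 4.75% → $4.08785
Camping tent (2-person) $183.31: sports equipment → 6% → $10.9986
Ski goggles $67.81: sports equipment → 6% → $4.0686
Bottle of gin (750 mL) $40.77: alcoholic beverages → 8.5% → $3.46545
Subtotal = $1232.06; unrounded tax = $63.190725 → $63.19; total due = $1295.25

$1295.25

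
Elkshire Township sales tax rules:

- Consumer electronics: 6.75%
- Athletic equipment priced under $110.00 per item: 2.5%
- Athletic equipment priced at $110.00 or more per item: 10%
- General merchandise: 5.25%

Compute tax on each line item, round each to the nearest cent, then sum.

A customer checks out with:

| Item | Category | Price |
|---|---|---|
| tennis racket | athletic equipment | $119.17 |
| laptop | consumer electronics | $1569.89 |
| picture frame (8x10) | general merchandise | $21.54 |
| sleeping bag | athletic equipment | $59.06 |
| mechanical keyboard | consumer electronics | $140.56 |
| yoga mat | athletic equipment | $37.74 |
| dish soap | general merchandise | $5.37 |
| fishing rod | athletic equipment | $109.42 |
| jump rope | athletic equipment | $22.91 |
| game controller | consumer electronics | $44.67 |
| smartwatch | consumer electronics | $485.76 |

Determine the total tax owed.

$170.33

Tennis racket $119.17: athletic equipment, $110.00 or more → 10% → $11.92
Laptop $1569.89: consumer electronics → 6.75% → $105.97
Picture frame (8x10) $21.54: general merchandise → 5.25% → $1.13
Sleeping bag $59.06: athletic equipment, under $110.00 → 2.5% → $1.48
Mechanical keyboard $140.56: consumer electronics → 6.75% → $9.49
Yoga mat $37.74: athletic equipment, under $110.00 → 2.5% → $0.94
Dish soap $5.37: general merchandise → 5.25% → $0.28
Fishing rod $109.42: athletic equipment, under $110.00 → 2.5% → $2.74
Jump rope $22.91: athletic equipment, under $110.00 → 2.5% → $0.57
Game controller $44.67: consumer electronics → 6.75% → $3.02
Smartwatch $485.76: consumer electronics → 6.75% → $32.79
Total tax = $11.92 + $105.97 + $1.13 + $1.48 + $9.49 + $0.94 + $0.28 + $2.74 + $0.57 + $3.02 + $32.79 = $170.33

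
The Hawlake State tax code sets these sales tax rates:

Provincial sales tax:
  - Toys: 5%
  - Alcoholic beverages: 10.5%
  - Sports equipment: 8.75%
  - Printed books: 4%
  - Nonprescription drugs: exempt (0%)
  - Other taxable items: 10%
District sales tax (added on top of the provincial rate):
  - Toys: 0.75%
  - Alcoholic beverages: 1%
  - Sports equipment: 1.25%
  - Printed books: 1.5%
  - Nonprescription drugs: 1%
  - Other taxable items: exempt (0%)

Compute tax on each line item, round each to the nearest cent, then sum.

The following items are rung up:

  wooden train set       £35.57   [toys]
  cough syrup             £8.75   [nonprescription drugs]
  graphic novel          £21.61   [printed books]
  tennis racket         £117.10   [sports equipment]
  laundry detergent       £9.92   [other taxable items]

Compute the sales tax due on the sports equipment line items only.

Tennis racket £117.10: sports equipment → 8.75% + 1.25% district = 10% → £11.71
Tax on sports equipment = £11.71

£11.71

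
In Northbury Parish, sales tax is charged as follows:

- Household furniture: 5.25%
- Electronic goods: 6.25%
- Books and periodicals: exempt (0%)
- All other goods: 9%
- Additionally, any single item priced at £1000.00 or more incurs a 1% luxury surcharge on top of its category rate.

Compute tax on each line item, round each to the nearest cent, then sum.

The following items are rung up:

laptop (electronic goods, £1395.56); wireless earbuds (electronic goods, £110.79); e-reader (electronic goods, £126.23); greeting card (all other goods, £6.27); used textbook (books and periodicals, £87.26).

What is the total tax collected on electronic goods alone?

Laptop £1395.56: electronic goods → 6.25% + 1% surcharge = 7.25% → £101.18
Wireless earbuds £110.79: electronic goods → 6.25% → £6.92
E-reader £126.23: electronic goods → 6.25% → £7.89
Tax on electronic goods = £101.18 + £6.92 + £7.89 = £115.99

£115.99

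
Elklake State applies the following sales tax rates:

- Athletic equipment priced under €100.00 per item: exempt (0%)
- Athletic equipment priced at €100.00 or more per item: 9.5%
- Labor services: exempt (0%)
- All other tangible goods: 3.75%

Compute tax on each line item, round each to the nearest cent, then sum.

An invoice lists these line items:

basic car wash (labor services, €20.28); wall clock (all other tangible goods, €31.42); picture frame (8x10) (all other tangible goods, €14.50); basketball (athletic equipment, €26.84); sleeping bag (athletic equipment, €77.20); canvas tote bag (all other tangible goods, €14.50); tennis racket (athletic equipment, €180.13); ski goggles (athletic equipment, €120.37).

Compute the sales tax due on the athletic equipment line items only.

Basketball €26.84: athletic equipment, under €100.00 → 0% → €0.00
Sleeping bag €77.20: athletic equipment, under €100.00 → 0% → €0.00
Tennis racket €180.13: athletic equipment, €100.00 or more → 9.5% → €17.11
Ski goggles €120.37: athletic equipment, €100.00 or more → 9.5% → €11.44
Tax on athletic equipment = €0.00 + €0.00 + €17.11 + €11.44 = €28.55

€28.55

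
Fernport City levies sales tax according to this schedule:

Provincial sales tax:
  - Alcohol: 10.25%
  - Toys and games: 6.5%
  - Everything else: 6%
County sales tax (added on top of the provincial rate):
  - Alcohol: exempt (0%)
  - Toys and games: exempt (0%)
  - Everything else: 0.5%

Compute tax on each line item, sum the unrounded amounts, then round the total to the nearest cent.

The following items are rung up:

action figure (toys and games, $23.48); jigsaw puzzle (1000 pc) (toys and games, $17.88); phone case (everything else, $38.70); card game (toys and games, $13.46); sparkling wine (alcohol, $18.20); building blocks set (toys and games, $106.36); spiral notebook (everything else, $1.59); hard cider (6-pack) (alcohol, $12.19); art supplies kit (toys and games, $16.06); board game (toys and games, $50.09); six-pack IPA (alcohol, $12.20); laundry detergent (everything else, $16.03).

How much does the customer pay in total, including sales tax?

Action figure $23.48: toys and games → 6.5% + 0% county = 6.5% → $1.5262
Jigsaw puzzle (1000 pc) $17.88: toys and games → 6.5% + 0% county = 6.5% → $1.1622
Phone case $38.70: everything else → 6% + 0.5% county = 6.5% → $2.5155
Card game $13.46: toys and games → 6.5% + 0% county = 6.5% → $0.8749
Sparkling wine $18.20: alcohol → 10.25% + 0% county = 10.25% → $1.8655
Building blocks set $106.36: toys and games → 6.5% + 0% county = 6.5% → $6.9134
Spiral notebook $1.59: everything else → 6% + 0.5% county = 6.5% → $0.10335
Hard cider (6-pack) $12.19: alcohol → 10.25% + 0% county = 10.25% → $1.249475
Art supplies kit $16.06: toys and games → 6.5% + 0% county = 6.5% → $1.0439
Board game $50.09: toys and games → 6.5% + 0% county = 6.5% → $3.25585
Six-pack IPA $12.20: alcohol → 10.25% + 0% county = 10.25% → $1.2505
Laundry detergent $16.03: everything else → 6% + 0.5% county = 6.5% → $1.04195
Subtotal = $326.24; unrounded tax = $22.802725 → $22.80; total due = $349.04

$349.04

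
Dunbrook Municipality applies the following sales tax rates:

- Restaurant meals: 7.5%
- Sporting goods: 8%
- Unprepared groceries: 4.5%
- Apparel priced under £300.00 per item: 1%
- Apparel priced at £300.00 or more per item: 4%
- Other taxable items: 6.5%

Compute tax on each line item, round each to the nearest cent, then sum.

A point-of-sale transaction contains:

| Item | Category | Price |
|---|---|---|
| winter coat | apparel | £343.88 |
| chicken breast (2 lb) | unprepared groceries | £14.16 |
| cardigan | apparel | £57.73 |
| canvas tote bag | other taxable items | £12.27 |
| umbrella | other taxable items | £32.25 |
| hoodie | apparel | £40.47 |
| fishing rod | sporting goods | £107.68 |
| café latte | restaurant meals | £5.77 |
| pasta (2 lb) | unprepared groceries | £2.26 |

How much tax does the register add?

Winter coat £343.88: apparel, £300.00 or more → 4% → £13.76
Chicken breast (2 lb) £14.16: unprepared groceries → 4.5% → £0.64
Cardigan £57.73: apparel, under £300.00 → 1% → £0.58
Canvas tote bag £12.27: other taxable items → 6.5% → £0.80
Umbrella £32.25: other taxable items → 6.5% → £2.10
Hoodie £40.47: apparel, under £300.00 → 1% → £0.40
Fishing rod £107.68: sporting goods → 8% → £8.61
Café latte £5.77: restaurant meals → 7.5% → £0.43
Pasta (2 lb) £2.26: unprepared groceries → 4.5% → £0.10
Total tax = £13.76 + £0.64 + £0.58 + £0.80 + £2.10 + £0.40 + £8.61 + £0.43 + £0.10 = £27.42

£27.42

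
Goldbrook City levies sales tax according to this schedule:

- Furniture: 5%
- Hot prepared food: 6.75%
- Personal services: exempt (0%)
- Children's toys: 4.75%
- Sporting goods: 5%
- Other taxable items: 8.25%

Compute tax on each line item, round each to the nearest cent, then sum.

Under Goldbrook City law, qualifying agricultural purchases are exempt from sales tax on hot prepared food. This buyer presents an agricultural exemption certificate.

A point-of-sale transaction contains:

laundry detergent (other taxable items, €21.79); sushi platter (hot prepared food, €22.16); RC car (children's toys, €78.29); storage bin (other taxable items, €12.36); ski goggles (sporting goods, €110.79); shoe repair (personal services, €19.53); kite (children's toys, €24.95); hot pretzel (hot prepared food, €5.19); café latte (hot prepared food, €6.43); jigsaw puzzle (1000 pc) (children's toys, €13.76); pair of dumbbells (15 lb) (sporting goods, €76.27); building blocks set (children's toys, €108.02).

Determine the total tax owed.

€22.86

Laundry detergent €21.79: other taxable items → 8.25% → €1.80
Sushi platter €22.16: hot prepared food, buyer-exempt → 0% → €0.00
RC car €78.29: children's toys → 4.75% → €3.72
Storage bin €12.36: other taxable items → 8.25% → €1.02
Ski goggles €110.79: sporting goods → 5% → €5.54
Shoe repair €19.53: personal services → 0% → €0.00
Kite €24.95: children's toys → 4.75% → €1.19
Hot pretzel €5.19: hot prepared food, buyer-exempt → 0% → €0.00
Café latte €6.43: hot prepared food, buyer-exempt → 0% → €0.00
Jigsaw puzzle (1000 pc) €13.76: children's toys → 4.75% → €0.65
Pair of dumbbells (15 lb) €76.27: sporting goods → 5% → €3.81
Building blocks set €108.02: children's toys → 4.75% → €5.13
Total tax = €1.80 + €3.72 + €1.02 + €5.54 + €1.19 + €0.65 + €3.81 + €5.13 = €22.86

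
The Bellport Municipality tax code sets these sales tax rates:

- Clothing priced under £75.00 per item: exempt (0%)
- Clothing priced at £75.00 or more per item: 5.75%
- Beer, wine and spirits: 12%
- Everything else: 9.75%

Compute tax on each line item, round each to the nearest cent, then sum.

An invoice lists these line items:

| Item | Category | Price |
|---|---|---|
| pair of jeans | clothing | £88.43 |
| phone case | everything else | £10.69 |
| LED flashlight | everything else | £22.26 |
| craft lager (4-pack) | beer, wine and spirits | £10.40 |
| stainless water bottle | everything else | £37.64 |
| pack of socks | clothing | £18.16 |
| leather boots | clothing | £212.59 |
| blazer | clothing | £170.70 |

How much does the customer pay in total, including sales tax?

Pair of jeans £88.43: clothing, £75.00 or more → 5.75% → £5.08
Phone case £10.69: everything else → 9.75% → £1.04
LED flashlight £22.26: everything else → 9.75% → £2.17
Craft lager (4-pack) £10.40: beer, wine and spirits → 12% → £1.25
Stainless water bottle £37.64: everything else → 9.75% → £3.67
Pack of socks £18.16: clothing, under £75.00 → 0% → £0.00
Leather boots £212.59: clothing, £75.00 or more → 5.75% → £12.22
Blazer £170.70: clothing, £75.00 or more → 5.75% → £9.82
Subtotal = £570.87; tax = £35.25; total due = £606.12

£606.12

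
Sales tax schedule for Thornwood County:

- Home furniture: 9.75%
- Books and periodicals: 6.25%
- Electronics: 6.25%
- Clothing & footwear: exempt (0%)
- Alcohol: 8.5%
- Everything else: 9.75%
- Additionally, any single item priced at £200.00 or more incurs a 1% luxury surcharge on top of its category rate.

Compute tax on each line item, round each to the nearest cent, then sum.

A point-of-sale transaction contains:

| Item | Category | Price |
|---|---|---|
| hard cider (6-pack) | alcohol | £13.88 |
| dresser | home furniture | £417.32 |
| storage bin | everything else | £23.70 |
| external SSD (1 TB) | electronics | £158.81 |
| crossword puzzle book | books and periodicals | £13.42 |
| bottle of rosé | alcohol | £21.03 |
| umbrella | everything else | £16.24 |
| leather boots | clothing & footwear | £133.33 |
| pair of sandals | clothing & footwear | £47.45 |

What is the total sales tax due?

Hard cider (6-pack) £13.88: alcohol → 8.5% → £1.18
Dresser £417.32: home furniture → 9.75% + 1% surcharge = 10.75% → £44.86
Storage bin £23.70: everything else → 9.75% → £2.31
External SSD (1 TB) £158.81: electronics → 6.25% → £9.93
Crossword puzzle book £13.42: books and periodicals → 6.25% → £0.84
Bottle of rosé £21.03: alcohol → 8.5% → £1.79
Umbrella £16.24: everything else → 9.75% → £1.58
Leather boots £133.33: clothing & footwear → 0% → £0.00
Pair of sandals £47.45: clothing & footwear → 0% → £0.00
Total tax = £1.18 + £44.86 + £2.31 + £9.93 + £0.84 + £1.79 + £1.58 = £62.49

£62.49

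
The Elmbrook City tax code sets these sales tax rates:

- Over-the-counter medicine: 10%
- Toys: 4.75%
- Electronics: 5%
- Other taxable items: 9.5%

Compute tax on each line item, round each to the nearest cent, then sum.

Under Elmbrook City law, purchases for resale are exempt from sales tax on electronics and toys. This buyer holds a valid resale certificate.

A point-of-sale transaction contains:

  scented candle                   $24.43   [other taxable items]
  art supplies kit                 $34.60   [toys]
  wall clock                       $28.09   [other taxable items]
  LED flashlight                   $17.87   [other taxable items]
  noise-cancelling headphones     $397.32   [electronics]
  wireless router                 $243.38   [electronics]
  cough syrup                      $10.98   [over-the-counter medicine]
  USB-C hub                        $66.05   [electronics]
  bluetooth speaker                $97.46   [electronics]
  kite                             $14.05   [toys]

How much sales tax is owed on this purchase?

$7.79

Scented candle $24.43: other taxable items → 9.5% → $2.32
Art supplies kit $34.60: toys, buyer-exempt → 0% → $0.00
Wall clock $28.09: other taxable items → 9.5% → $2.67
LED flashlight $17.87: other taxable items → 9.5% → $1.70
Noise-cancelling headphones $397.32: electronics, buyer-exempt → 0% → $0.00
Wireless router $243.38: electronics, buyer-exempt → 0% → $0.00
Cough syrup $10.98: over-the-counter medicine → 10% → $1.10
USB-C hub $66.05: electronics, buyer-exempt → 0% → $0.00
Bluetooth speaker $97.46: electronics, buyer-exempt → 0% → $0.00
Kite $14.05: toys, buyer-exempt → 0% → $0.00
Total tax = $2.32 + $2.67 + $1.70 + $1.10 = $7.79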